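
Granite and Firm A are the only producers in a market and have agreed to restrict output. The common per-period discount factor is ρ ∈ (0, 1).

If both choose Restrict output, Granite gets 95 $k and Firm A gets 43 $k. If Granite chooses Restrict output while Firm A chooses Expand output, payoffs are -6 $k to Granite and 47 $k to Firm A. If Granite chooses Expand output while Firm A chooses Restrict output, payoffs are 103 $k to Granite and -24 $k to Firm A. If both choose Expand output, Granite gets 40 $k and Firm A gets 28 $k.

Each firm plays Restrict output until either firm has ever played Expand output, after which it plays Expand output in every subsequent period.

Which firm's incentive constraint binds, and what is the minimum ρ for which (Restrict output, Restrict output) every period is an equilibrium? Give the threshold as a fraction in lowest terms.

Firm A; ρ ≥ 4/19

Granite's threshold: (103−95)/(103−40) = 8/63.
Firm A's threshold: (47−43)/(47−28) = 4/19.
8/63 < 4/19, so Firm A binds and ρ* = 4/19.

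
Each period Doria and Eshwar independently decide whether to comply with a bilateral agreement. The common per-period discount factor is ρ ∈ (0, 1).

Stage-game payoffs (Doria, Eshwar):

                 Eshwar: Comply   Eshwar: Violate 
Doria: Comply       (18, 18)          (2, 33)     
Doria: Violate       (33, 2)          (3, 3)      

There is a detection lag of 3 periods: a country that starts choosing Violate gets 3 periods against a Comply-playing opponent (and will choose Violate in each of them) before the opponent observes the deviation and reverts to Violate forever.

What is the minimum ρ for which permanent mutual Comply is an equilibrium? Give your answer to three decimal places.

Deviating for the 3 undetected periods gains 33−18 = 15 per period over cooperation, then loses 18−3 = 15 per period forever once punishment starts.
Gain: 15(1 + ρ + … + ρ^2); loss: 15·ρ^3/(1−ρ).
No profitable deviation ⇔ 15(1−ρ^3) ≤ 15·ρ^3, i.e. ρ^3 ≥ 15/(15+15) = 1/2.
Hence ρ ≥ (1/2)^(1/3) ≈ 0.794.

0.794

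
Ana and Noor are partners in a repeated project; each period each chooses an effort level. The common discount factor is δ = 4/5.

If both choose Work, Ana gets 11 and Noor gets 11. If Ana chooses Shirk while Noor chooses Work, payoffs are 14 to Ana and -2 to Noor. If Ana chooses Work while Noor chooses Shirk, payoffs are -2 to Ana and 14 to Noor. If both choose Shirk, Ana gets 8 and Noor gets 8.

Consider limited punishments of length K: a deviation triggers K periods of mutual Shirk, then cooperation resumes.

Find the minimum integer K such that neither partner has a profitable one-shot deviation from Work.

No profitable deviation requires (11−8)(δ+…+δ^K) ≥ 14−11, i.e. δ+…+δ^K ≥ 1 ≈ 1.0000.
With δ = 4/5, the partial sums are K=1: 0.8000, K=2: 1.4400.
K = 2 is the first length at which the sum reaches 1.0000.

2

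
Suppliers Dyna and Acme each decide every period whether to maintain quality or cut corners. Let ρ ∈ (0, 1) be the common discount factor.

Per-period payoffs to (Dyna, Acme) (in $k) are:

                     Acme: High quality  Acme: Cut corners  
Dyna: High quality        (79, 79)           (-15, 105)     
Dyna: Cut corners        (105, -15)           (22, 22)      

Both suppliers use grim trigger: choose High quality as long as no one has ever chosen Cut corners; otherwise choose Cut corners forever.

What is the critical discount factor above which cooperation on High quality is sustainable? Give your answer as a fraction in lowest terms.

26/83

79/(1−ρ) ≥ 105 + 22ρ/(1−ρ)
79 ≥ 105 − 83ρ
ρ ≥ 26/83.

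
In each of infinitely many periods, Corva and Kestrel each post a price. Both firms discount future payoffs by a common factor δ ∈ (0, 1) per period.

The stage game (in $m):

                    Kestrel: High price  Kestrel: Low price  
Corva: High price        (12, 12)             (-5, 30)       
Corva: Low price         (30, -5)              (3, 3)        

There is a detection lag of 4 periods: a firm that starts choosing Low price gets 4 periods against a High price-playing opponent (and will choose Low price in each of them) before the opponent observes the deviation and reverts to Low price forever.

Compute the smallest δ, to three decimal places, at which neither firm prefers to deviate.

0.904

A deviator earns 30 for 4 periods, then 3 forever; cooperating earns 12 forever. Multiplying the IC by (1−δ):
12 ≥ 30(1−δ^4) + 3δ^4, so 27·δ^4 ≥ 18 and δ^4 ≥ 2/3.
δ ≥ (2/3)^(1/4) ≈ 0.904.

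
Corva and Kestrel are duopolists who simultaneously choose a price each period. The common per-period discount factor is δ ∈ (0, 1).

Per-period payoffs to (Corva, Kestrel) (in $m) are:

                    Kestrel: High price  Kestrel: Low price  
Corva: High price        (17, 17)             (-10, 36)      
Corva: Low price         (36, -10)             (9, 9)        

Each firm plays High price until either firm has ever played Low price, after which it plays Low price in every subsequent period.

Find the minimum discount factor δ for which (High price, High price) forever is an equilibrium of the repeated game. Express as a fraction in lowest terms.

19/27

Under grim trigger the critical discount factor is (T−C)/(T−P) with T = 36, C = 17, P = 9.
δ* = (36−17)/(36−9) = 19/27.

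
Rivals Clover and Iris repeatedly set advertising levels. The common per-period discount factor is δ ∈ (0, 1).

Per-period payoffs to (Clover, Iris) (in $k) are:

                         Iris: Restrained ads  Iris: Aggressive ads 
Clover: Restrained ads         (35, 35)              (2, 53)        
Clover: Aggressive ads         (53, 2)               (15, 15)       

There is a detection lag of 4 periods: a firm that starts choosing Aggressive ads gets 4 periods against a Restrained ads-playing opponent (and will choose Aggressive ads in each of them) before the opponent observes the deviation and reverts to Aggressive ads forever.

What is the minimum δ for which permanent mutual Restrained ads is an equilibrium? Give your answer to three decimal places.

The best deviation is to choose Aggressive ads for all 4 undetected periods, earning 53 each, then 15 forever once detected.
Deviation value: 53(1−δ^4)/(1−δ) + 15δ^4/(1−δ); cooperation value: 35/(1−δ).
IC: 35 ≥ 53(1−δ^4) + 15δ^4 = 53 − 38δ^4.
So δ^4 ≥ 18/38 = 9/19, giving δ ≥ (9/19)^(1/4) ≈ 0.830.

0.830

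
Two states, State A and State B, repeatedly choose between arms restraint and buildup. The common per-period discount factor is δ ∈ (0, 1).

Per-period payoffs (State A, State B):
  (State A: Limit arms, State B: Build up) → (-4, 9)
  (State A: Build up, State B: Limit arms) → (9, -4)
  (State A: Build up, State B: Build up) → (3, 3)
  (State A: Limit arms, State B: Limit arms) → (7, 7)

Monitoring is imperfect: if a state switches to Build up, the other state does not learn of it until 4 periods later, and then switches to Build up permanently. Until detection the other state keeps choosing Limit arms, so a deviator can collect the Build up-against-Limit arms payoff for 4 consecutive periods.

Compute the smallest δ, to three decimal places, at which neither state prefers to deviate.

A deviator earns 9 for 4 periods, then 3 forever; cooperating earns 7 forever. Multiplying the IC by (1−δ):
7 ≥ 9(1−δ^4) + 3δ^4, so 6·δ^4 ≥ 2 and δ^4 ≥ 1/3.
δ ≥ (1/3)^(1/4) ≈ 0.760.

0.760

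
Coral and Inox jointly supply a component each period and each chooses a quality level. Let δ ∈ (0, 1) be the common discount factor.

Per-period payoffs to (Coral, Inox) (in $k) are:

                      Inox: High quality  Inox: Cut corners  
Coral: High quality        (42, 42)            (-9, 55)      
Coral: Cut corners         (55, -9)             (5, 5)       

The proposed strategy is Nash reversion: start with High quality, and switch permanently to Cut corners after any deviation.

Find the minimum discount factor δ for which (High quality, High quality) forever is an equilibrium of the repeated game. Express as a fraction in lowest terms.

Under grim trigger the critical discount factor is (T−C)/(T−P) with T = 55, C = 42, P = 5.
δ* = (55−42)/(55−5) = 13/50.

13/50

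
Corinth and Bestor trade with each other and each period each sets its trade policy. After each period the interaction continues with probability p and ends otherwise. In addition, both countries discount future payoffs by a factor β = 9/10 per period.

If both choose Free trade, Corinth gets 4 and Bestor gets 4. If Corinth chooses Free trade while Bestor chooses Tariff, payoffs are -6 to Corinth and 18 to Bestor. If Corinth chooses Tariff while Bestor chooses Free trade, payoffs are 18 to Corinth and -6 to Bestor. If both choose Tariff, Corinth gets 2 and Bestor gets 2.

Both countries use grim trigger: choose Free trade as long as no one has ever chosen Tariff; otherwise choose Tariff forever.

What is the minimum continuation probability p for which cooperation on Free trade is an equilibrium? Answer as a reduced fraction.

35/36

Expected continuation weight on next period's payoff is β·p = 9/10·p, which plays the role of the discount factor.
Cooperation requires 9/10·p ≥ (18−4)/(18−2) = 7/8, hence p ≥ 35/36.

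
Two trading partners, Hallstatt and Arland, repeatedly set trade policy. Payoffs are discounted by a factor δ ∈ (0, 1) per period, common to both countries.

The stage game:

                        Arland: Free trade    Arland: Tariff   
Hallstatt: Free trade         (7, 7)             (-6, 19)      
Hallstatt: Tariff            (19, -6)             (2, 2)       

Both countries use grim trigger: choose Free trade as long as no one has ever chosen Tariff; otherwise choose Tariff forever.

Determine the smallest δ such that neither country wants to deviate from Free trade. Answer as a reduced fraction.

Cooperation forever yields 7 each period: 7/(1−δ).
Deviating yields 19 once, then 2 forever: 19 + 2δ/(1−δ).
No profitable deviation requires 7/(1−δ) ≥ 19 + 2δ/(1−δ).
Multiplying by (1−δ): 7 ≥ 19(1−δ) + 2δ = 19 − 17δ.
So 17δ ≥ 12, i.e. δ ≥ 12/17.

12/17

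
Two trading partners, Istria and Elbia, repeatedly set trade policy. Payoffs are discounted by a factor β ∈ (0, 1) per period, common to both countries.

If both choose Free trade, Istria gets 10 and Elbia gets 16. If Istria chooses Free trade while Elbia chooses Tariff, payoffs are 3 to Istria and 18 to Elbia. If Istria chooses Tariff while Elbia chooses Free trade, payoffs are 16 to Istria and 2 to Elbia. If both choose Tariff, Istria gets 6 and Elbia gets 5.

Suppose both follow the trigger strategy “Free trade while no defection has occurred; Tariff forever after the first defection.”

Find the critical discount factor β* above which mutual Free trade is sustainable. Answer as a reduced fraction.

Istria: cooperation gives 10 each period; deviation gives 16 once then 6 forever.
  10/(1−β) ≥ 16 + 6β/(1−β) ⇒ β ≥ 6/10 = 3/5.
Elbia: cooperation gives 16 each period; deviation gives 18 once then 5 forever.
  β ≥ 2/13.
Both must hold, so the binding constraint is Istria's: β ≥ 3/5.

3/5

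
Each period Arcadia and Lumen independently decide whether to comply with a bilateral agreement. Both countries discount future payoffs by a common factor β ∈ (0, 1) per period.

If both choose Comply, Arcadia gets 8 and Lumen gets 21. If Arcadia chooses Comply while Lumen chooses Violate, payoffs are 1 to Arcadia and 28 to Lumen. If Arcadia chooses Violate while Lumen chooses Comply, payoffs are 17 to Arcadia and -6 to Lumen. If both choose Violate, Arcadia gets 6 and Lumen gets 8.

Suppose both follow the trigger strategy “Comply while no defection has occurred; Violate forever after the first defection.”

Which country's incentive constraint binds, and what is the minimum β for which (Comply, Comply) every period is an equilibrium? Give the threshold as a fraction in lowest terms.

Arcadia: cooperation gives 8 each period; deviation gives 17 once then 6 forever.
  8/(1−β) ≥ 17 + 6β/(1−β) ⇒ β ≥ 9/11.
Lumen: cooperation gives 21 each period; deviation gives 28 once then 8 forever.
  β ≥ 7/20.
Both must hold, so the binding constraint is Arcadia's: β ≥ 9/11.

Arcadia; β ≥ 9/11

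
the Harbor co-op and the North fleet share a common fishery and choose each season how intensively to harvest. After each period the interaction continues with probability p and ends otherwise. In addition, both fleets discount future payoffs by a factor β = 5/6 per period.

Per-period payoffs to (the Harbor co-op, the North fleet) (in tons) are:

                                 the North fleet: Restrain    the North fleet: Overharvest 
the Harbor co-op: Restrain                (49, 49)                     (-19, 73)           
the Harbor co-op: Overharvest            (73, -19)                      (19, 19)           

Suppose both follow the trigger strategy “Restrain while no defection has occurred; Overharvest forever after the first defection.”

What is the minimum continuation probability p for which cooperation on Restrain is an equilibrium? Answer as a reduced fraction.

With continuation probability p and discount β, the effective per-period discount factor is βp.
Grim-trigger IC: βp ≥ (73−49)/(73−19) = 4/9.
So p ≥ (4/9)/(5/6) = 8/15.

8/15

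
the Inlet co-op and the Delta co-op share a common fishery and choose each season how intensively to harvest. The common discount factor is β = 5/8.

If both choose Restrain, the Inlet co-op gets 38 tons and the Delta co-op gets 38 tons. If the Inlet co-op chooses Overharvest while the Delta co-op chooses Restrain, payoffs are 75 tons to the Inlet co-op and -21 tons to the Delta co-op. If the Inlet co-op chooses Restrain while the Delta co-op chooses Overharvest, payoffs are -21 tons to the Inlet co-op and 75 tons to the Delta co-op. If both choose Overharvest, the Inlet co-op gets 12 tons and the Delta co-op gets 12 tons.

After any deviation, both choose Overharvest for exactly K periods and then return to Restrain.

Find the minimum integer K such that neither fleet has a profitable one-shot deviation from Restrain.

IC: β(1−β^K)/(1−β) ≥ (75−38)/(38−12) = 37/26.
With β = 5/8: need 1 − β^K ≥ 37/26·(1−5/8)/(5/8), i.e. β^K ≤ 0.1462.
Since (5/8)^4 = 0.1526 and (5/8)^5 = 0.0954, the smallest such K is 5.

5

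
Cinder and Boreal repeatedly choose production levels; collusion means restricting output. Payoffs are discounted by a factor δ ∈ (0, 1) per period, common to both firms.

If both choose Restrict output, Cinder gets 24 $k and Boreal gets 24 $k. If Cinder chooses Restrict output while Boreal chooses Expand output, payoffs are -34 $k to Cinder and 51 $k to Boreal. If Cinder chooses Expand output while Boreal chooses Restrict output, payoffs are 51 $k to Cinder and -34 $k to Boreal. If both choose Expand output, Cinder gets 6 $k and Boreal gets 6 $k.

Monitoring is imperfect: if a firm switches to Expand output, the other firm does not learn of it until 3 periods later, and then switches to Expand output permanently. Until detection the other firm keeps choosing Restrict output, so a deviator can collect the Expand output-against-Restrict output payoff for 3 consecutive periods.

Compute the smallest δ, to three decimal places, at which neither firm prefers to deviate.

0.843

A deviator earns 51 for 3 periods, then 6 forever; cooperating earns 24 forever. Multiplying the IC by (1−δ):
24 ≥ 51(1−δ^3) + 6δ^3, so 45·δ^3 ≥ 27 and δ^3 ≥ 3/5.
δ ≥ (3/5)^(1/3) ≈ 0.843.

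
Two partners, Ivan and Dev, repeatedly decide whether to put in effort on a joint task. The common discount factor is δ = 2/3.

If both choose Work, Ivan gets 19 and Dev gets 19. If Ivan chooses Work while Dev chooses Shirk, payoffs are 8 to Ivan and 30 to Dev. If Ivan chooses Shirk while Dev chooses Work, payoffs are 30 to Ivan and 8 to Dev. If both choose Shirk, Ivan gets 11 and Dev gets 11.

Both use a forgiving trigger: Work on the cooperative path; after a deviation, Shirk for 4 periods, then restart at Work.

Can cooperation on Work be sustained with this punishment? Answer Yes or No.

Yes

IC: δ+…+δ^4 ≥ (30−19)/(19−11) = 11/8.
At δ = 2/3: partial sum = 1.6049 ≥ 1.3750. Cooperation sustainable.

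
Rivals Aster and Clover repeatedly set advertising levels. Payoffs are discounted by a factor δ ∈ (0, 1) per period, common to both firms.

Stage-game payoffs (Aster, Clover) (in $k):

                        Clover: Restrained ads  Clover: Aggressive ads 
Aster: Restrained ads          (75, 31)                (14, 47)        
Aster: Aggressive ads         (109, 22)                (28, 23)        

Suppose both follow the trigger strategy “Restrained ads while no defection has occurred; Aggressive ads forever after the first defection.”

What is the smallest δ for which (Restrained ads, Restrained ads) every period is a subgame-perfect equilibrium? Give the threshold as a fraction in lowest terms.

For Aster: deviation gain 109−75 = 34, per-period punishment loss 75−28 = 47. IC gives δ ≥ 34/81.
For Clover: gain 16, loss 8 per period, so δ ≥ 16/24 = 2/3.
The tighter constraint is Clover's, so cooperation needs δ ≥ 2/3.

2/3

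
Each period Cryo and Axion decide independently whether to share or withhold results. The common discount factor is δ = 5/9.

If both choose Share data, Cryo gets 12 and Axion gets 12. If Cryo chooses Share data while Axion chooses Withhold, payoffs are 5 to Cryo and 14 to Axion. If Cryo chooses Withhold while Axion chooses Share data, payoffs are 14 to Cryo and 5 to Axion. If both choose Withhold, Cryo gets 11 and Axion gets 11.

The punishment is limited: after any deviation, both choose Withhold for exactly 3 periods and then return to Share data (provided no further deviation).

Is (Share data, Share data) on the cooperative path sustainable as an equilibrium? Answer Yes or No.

A one-shot deviation gives 14 now, then 11 for 3 periods, then back to 12.
Gain from deviating: (14−12) today; loss: (12−11) in each of the next 3 periods.
No-deviation condition: (12−11)(δ+…+δ^3) ≥ 14−12, i.e. δ+…+δ^3 ≥ 2.
At δ = 5/9: δ+…+δ^3 = 1.0357 < 2.0000.
So cooperation is not sustainable.

No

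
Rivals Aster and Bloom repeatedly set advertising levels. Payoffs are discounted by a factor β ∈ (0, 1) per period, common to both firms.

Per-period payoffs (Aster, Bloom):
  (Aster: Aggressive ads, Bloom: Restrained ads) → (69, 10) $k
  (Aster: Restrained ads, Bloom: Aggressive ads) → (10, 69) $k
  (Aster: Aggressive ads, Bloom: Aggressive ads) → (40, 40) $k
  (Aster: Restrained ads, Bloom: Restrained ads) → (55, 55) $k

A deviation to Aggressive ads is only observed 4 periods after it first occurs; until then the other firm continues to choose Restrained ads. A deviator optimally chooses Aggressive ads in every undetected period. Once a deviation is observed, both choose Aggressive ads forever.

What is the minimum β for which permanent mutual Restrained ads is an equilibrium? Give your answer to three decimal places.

A deviator earns 69 for 4 periods, then 40 forever; cooperating earns 55 forever. Multiplying the IC by (1−β):
55 ≥ 69(1−β^4) + 40β^4, so 29·β^4 ≥ 14 and β^4 ≥ 14/29.
β ≥ (14/29)^(1/4) ≈ 0.834.

0.834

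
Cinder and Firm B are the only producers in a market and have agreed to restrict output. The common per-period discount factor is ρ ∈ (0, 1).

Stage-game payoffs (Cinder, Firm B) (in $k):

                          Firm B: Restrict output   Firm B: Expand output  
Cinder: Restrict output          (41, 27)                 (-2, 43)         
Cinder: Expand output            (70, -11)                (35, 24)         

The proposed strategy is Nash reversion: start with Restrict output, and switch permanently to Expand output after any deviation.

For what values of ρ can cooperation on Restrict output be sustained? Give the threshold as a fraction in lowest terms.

16/19

For Cinder: deviation gain 70−41 = 29, per-period punishment loss 41−35 = 6. IC gives ρ ≥ 29/35.
For Firm B: gain 16, loss 3 per period, so ρ ≥ 16/19.
The tighter constraint is Firm B's, so cooperation needs ρ ≥ 16/19.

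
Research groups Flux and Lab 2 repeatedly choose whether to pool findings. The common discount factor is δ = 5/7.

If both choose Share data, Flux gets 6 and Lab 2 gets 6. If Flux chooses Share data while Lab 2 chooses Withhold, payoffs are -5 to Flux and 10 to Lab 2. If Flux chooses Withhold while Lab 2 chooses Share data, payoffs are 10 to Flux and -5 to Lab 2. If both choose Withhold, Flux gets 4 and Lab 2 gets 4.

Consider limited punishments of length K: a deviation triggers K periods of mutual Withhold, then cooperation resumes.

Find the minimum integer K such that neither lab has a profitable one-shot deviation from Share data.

IC: δ(1−δ^K)/(1−δ) ≥ (10−6)/(6−4) = 2.
With δ = 5/7: need 1 − δ^K ≥ 2·(1−5/7)/(5/7), i.e. δ^K ≤ 0.2000.
Since (5/7)^4 = 0.2603 and (5/7)^5 = 0.1859, the smallest such K is 5.

5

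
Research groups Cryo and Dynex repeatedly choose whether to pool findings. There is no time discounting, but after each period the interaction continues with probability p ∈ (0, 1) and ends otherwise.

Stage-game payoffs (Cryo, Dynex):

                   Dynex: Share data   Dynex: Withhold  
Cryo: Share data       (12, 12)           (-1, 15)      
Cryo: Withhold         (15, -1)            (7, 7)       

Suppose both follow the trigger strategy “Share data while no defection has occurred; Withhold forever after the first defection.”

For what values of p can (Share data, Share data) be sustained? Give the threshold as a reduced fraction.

Expected cooperation value is 12 + p·12 + p²·12 + … = 12/(1−p); deviation gives 15 + p·7/(1−p).
12 ≥ 15(1−p) + 7p ⇒ 8p ≥ 3 ⇒ p ≥ 3/8.

3/8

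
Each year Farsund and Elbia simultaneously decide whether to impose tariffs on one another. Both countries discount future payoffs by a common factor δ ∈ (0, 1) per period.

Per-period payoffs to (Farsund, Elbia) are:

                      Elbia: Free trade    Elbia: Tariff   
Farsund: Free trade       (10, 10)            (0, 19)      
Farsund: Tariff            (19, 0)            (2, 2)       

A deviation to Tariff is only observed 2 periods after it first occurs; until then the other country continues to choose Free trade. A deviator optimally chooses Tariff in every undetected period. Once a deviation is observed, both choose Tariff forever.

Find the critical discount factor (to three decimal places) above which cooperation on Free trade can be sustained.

The best deviation is to choose Tariff for all 2 undetected periods, earning 19 each, then 2 forever once detected.
Deviation value: 19(1−δ^2)/(1−δ) + 2δ^2/(1−δ); cooperation value: 10/(1−δ).
IC: 10 ≥ 19(1−δ^2) + 2δ^2 = 19 − 17δ^2.
So δ^2 ≥ 9/17, giving δ ≥ (9/17)^(1/2) ≈ 0.728.

0.728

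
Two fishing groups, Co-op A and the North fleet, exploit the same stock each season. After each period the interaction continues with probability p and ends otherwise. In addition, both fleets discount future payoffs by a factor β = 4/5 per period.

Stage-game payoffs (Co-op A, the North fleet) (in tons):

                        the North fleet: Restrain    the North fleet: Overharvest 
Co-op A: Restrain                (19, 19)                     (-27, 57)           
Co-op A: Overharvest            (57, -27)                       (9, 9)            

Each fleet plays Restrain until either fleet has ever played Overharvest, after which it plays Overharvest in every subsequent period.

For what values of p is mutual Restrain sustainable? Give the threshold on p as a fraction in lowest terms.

Expected continuation weight on next period's payoff is β·p = 4/5·p, which plays the role of the discount factor.
Cooperation requires 4/5·p ≥ (57−19)/(57−9) = 19/24, hence p ≥ 95/96.

95/96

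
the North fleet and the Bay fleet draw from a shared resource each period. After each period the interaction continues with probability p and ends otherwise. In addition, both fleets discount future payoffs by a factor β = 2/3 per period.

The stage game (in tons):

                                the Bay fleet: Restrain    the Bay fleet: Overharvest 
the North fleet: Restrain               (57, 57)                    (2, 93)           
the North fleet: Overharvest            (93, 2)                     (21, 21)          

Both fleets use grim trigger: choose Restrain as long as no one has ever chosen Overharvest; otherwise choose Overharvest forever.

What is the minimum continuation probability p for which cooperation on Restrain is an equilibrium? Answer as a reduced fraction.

Expected continuation weight on next period's payoff is β·p = 2/3·p, which plays the role of the discount factor.
Cooperation requires 2/3·p ≥ (93−57)/(93−21) = 1/2, hence p ≥ 3/4.

3/4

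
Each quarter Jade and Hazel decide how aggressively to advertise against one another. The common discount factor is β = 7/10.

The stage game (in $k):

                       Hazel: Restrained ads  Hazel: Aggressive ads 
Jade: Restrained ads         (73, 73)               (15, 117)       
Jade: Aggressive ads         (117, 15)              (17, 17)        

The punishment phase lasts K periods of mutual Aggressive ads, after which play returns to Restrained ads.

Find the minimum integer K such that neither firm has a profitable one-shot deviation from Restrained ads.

2

Need Σ_{k=1}^{K} β^k ≥ (117−73)/(73−17) = 0.7857 at β = 7/10.
At K = 1 the sum is 0.7000 < 0.7857; at K = 2 it is 1.1900 ≥ 0.7857.
So the minimum punishment length is K = 2.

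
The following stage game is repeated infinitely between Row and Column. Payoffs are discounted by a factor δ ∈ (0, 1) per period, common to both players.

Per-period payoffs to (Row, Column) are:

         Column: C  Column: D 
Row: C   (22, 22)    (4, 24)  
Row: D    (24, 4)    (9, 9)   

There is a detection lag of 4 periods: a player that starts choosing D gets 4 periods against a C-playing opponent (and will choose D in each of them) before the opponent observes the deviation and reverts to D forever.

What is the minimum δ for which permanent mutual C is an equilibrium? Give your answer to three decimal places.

A deviator earns 24 for 4 periods, then 9 forever; cooperating earns 22 forever. Multiplying the IC by (1−δ):
22 ≥ 24(1−δ^4) + 9δ^4, so 15·δ^4 ≥ 2 and δ^4 ≥ 2/15.
δ ≥ (2/15)^(1/4) ≈ 0.604.

0.604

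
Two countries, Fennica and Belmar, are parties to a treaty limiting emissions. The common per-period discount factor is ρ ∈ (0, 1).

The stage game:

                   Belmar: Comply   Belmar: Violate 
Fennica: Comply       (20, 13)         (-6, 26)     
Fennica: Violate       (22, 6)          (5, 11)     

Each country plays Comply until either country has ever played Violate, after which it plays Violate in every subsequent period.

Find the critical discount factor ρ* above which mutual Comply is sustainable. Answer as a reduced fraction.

Fennica: cooperation gives 20 each period; deviation gives 22 once then 5 forever.
  20/(1−ρ) ≥ 22 + 5ρ/(1−ρ) ⇒ ρ ≥ 2/17.
Belmar: cooperation gives 13 each period; deviation gives 26 once then 11 forever.
  ρ ≥ 13/15.
Both must hold, so the binding constraint is Belmar's: ρ ≥ 13/15.

13/15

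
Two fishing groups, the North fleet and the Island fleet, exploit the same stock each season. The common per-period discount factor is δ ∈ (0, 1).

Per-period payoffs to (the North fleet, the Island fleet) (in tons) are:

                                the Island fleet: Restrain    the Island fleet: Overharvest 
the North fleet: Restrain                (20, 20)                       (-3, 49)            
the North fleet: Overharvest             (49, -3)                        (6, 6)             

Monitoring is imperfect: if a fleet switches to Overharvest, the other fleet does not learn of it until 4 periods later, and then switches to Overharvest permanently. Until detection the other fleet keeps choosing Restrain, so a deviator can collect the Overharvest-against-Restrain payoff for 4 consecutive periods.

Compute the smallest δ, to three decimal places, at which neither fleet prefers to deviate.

0.906

Deviating for the 4 undetected periods gains 49−20 = 29 per period over cooperation, then loses 20−6 = 14 per period forever once punishment starts.
Gain: 29(1 + δ + … + δ^3); loss: 14·δ^4/(1−δ).
No profitable deviation ⇔ 29(1−δ^4) ≤ 14·δ^4, i.e. δ^4 ≥ 29/(29+14) = 29/43.
Hence δ ≥ (29/43)^(1/4) ≈ 0.906.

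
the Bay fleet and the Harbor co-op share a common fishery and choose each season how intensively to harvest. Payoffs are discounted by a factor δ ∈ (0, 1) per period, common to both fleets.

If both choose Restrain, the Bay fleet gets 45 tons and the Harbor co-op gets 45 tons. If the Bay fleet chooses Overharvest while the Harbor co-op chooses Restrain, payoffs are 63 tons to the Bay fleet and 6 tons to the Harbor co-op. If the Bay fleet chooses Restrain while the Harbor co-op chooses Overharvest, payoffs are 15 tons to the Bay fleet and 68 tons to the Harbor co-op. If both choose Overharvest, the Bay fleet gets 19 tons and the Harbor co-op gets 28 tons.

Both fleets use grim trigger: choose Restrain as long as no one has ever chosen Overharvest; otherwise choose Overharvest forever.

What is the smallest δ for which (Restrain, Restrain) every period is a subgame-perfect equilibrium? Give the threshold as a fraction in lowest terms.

23/40

the Bay fleet's threshold: (63−45)/(63−19) = 9/22.
the Harbor co-op's threshold: (68−45)/(68−28) = 23/40.
9/22 < 23/40, so the Harbor co-op binds and δ* = 23/40.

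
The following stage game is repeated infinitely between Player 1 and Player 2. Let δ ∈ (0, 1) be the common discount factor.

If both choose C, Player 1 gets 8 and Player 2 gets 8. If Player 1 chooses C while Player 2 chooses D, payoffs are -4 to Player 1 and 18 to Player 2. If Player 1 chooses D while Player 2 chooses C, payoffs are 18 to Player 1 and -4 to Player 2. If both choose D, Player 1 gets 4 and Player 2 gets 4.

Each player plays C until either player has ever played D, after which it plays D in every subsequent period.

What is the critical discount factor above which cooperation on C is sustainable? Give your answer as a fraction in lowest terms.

8/(1−δ) ≥ 18 + 4δ/(1−δ)
8 ≥ 18 − 14δ
δ ≥ 10/14 = 5/7.

5/7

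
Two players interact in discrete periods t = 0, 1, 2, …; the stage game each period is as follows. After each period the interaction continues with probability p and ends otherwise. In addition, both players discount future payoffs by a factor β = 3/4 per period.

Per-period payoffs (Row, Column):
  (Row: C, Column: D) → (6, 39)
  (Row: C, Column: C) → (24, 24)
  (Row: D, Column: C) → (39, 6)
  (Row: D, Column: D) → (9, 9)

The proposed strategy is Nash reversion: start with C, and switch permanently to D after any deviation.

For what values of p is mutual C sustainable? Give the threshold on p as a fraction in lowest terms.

2/3

Expected continuation weight on next period's payoff is β·p = 3/4·p, which plays the role of the discount factor.
Cooperation requires 3/4·p ≥ (39−24)/(39−9) = 1/2, hence p ≥ 2/3.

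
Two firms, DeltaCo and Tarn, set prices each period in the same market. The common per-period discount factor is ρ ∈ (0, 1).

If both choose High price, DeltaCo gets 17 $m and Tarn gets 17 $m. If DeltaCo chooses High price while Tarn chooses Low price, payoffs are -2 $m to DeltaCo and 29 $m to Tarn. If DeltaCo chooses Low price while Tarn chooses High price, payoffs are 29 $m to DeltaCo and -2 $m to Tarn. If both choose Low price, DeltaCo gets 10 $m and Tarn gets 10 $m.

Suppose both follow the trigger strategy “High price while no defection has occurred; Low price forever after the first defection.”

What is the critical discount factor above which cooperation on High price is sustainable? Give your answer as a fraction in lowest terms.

12/19

17/(1−ρ) ≥ 29 + 10ρ/(1−ρ)
17 ≥ 29 − 19ρ
ρ ≥ 12/19.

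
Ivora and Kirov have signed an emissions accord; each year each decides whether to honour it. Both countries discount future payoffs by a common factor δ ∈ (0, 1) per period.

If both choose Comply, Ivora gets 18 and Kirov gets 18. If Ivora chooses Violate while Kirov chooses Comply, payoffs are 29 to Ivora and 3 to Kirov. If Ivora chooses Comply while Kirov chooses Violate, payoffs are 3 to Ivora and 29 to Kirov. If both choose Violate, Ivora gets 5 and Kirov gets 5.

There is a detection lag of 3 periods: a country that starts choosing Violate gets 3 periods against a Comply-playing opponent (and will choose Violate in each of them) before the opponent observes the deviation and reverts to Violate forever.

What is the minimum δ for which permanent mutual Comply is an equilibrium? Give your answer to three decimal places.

0.771

The best deviation is to choose Violate for all 3 undetected periods, earning 29 each, then 5 forever once detected.
Deviation value: 29(1−δ^3)/(1−δ) + 5δ^3/(1−δ); cooperation value: 18/(1−δ).
IC: 18 ≥ 29(1−δ^3) + 5δ^3 = 29 − 24δ^3.
So δ^3 ≥ 11/24, giving δ ≥ (11/24)^(1/3) ≈ 0.771.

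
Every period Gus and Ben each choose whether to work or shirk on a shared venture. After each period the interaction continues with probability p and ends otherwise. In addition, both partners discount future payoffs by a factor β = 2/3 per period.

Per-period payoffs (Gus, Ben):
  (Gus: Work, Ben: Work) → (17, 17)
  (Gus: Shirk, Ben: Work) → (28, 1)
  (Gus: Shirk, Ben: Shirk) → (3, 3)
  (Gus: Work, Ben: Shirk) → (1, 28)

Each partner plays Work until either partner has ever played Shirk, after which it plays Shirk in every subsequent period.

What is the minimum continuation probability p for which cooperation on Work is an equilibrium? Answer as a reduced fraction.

Expected continuation weight on next period's payoff is β·p = 2/3·p, which plays the role of the discount factor.
Cooperation requires 2/3·p ≥ (28−17)/(28−3) = 11/25, hence p ≥ 33/50.

33/50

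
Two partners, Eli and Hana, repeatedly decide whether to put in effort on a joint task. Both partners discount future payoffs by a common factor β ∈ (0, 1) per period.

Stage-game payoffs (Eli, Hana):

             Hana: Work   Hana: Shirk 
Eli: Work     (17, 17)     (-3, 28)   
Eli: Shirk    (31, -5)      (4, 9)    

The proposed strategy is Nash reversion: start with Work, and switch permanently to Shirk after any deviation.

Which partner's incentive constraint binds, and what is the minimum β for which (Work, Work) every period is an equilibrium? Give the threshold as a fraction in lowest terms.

Hana; β ≥ 11/19

For Eli: deviation gain 31−17 = 14, per-period punishment loss 17−4 = 13. IC gives β ≥ 14/27.
For Hana: gain 11, loss 8 per period, so β ≥ 11/19.
The tighter constraint is Hana's, so cooperation needs β ≥ 11/19.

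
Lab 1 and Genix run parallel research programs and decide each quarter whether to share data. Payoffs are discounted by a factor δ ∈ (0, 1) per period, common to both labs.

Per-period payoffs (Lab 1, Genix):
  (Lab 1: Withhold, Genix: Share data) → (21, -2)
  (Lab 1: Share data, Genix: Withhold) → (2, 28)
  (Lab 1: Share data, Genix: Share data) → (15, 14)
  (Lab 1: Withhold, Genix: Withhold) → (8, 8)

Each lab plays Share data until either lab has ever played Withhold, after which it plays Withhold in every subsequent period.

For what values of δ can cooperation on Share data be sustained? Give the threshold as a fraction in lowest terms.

7/10

Lab 1: cooperation gives 15 each period; deviation gives 21 once then 8 forever.
  15/(1−δ) ≥ 21 + 8δ/(1−δ) ⇒ δ ≥ 6/13.
Genix: cooperation gives 14 each period; deviation gives 28 once then 8 forever.
  δ ≥ 14/20 = 7/10.
Both must hold, so the binding constraint is Genix's: δ ≥ 7/10.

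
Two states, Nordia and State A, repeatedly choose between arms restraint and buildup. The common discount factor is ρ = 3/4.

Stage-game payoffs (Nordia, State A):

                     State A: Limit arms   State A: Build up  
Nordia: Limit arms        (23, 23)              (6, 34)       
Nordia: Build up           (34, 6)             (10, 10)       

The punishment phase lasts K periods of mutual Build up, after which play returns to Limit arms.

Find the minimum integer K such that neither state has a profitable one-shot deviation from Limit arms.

Need Σ_{k=1}^{K} ρ^k ≥ (34−23)/(23−10) = 0.8462 at ρ = 3/4.
At K = 1 the sum is 0.7500 < 0.8462; at K = 2 it is 1.3125 ≥ 0.8462.
So the minimum punishment length is K = 2.

2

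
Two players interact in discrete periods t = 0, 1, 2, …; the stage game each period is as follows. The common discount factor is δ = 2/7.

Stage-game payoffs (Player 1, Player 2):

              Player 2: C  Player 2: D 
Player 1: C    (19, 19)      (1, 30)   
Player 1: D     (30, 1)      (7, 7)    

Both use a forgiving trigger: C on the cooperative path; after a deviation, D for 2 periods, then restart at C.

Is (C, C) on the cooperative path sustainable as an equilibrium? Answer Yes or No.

IC: δ+…+δ^2 ≥ (30−19)/(19−7) = 11/12.
At δ = 2/7: partial sum = 0.3673 < 0.9167. Cooperation not sustainable.

No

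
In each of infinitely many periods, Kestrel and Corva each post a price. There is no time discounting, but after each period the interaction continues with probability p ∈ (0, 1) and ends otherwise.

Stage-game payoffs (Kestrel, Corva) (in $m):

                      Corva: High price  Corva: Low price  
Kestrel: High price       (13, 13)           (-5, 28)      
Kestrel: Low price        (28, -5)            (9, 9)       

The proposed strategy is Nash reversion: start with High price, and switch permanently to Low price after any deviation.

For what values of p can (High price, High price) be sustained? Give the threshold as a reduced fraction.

15/19

Expected cooperation value is 13 + p·13 + p²·13 + … = 13/(1−p); deviation gives 28 + p·9/(1−p).
13 ≥ 28(1−p) + 9p ⇒ 19p ≥ 15 ⇒ p ≥ 15/19.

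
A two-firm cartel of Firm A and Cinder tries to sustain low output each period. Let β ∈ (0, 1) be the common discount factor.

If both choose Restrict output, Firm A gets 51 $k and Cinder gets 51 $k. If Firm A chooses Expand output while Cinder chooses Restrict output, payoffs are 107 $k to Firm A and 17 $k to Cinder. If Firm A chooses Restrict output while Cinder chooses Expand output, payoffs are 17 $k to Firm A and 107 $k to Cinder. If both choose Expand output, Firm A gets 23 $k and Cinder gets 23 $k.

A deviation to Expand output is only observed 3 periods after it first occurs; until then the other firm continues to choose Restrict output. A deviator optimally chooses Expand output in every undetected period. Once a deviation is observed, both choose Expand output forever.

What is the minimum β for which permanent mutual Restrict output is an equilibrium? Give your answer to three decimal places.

0.874

Deviating for the 3 undetected periods gains 107−51 = 56 per period over cooperation, then loses 51−23 = 28 per period forever once punishment starts.
Gain: 56(1 + β + … + β^2); loss: 28·β^3/(1−β).
No profitable deviation ⇔ 56(1−β^3) ≤ 28·β^3, i.e. β^3 ≥ 56/(56+28) = 2/3.
Hence β ≥ (2/3)^(1/3) ≈ 0.874.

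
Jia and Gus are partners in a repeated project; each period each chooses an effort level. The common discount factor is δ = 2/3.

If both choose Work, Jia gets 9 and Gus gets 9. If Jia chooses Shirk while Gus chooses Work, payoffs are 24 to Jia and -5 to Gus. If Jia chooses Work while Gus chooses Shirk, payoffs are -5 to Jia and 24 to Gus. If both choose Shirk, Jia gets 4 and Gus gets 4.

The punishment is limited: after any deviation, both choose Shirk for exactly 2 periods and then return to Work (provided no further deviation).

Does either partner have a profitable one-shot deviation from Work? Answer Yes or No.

A one-shot deviation gives 24 now, then 4 for 2 periods, then back to 9.
Gain from deviating: (24−9) today; loss: (9−4) in each of the next 2 periods.
No-deviation condition: (9−4)(δ+…+δ^2) ≥ 24−9, i.e. δ+…+δ^2 ≥ 3.
At δ = 2/3: δ+…+δ^2 = 1.1111 < 3.0000.
So cooperation is not sustainable.

Yes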